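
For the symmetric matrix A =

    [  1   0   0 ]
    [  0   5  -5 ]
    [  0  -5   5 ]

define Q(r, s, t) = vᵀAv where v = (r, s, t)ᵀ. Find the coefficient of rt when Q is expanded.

0

The coefficient of rt is A[1,3] + A[3,1] = 2·0 = 0.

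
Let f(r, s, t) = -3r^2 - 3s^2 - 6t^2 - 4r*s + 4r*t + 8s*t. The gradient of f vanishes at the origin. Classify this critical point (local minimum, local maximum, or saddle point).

The Hessian at the origin is H = [[-6, -4, 4], [-4, -6, 8], [4, 8, -12]].
Congruent diagonalization of H (simultaneous row and column reduction) yields pivots -6, -10/3, -4/5.
Counting signs: 3 negative.
H is negative definite, so the origin is a strict local maximum.

local maximum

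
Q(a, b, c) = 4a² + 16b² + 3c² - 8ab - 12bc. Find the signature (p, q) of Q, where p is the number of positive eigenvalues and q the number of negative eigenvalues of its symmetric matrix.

The symmetric matrix is A = [[4, -4, 0], [-4, 16, -6], [0, -6, 3]].
Row-reducing A symmetrically gives the diagonal entries 4, 12, 0.
That gives 2 positive, 1 zero pivots.

(2, 0)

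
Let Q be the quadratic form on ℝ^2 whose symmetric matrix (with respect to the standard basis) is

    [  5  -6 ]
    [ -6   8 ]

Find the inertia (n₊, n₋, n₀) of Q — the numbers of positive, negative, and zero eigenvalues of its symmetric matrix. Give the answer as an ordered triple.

Congruent diagonalization of A (simultaneous row and column reduction) yields pivots 5, 4/5.
Counting signs: 2 positive.

(2, 0, 0)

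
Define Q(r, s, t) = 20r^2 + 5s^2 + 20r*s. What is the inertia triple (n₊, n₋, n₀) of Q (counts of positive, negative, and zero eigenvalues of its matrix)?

(1, 0, 2)

Write A = [[20, 10, 0], [10, 5, 0], [0, 0, 0]].
Congruent diagonalization of A (simultaneous row and column reduction) yields pivots 20, 0, 0.
That gives 1 positive, 2 zero pivots.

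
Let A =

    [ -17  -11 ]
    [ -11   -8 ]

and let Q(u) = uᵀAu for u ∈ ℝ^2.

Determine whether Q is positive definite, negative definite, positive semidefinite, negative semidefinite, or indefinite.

negative definite

For the 2×2 matrix [[-17, -11], [-11, -8]]: det = -17·-8 − (-11)² = 15, trace = -25.
det > 0 so both eigenvalues share the sign of the trace; trace = -25 < 0 ⇒ both negative.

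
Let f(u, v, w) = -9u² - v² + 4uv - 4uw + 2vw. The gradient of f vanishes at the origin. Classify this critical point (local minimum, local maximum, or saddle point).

saddle point

The Hessian at the origin is H = [[-18, 4, -4], [4, -2, 2], [-4, 2, 0]].
An LDLᵀ factorisation of H has diagonal entries -18, -10/9, 2.
That gives 1 positive, 2 negative pivots.
H is indefinite, so the origin is a saddle point.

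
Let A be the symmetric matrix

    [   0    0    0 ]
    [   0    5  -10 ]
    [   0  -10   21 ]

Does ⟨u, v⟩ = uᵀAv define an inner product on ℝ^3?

no

Congruent diagonalization of A (simultaneous row and column reduction) yields pivots 0, 5, 1.
Counting signs: 2 positive, 1 zero.
Hence Q is positive semidefinite.
⟨·,·⟩ is an inner product exactly when A is positive definite.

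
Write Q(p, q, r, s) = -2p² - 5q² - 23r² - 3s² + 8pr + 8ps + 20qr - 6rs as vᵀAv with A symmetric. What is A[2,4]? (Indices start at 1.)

The coefficient of q·s in Q is 0. For a symmetric A this equals A[2,4] + A[4,2] = 2·A[2,4].
So A[2,4] = 0/2 = 0.

0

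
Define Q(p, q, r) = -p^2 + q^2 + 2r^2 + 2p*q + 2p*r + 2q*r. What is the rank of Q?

3

The symmetric matrix is A = [[-1, 1, 1], [1, 1, 1], [1, 1, 2]].
An LDLᵀ factorisation of A has diagonal entries -1, 2, 1.
That gives 2 positive, 1 negative pivots.
The rank is the number of nonzero pivots: 3.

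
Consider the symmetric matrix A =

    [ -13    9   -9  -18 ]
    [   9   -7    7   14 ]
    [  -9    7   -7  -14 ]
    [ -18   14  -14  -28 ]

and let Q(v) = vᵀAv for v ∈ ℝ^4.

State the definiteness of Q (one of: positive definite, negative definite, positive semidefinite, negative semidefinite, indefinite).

Symmetric row and column elimination reduces A to a congruent diagonal form with pivots -13, -10/13, 0, 0.
That gives 2 negative, 2 zero pivots.
Hence Q is negative semidefinite.

negative semidefinite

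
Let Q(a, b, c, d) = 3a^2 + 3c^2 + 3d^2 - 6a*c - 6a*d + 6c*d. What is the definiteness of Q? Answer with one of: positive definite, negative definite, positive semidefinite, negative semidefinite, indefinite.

The associated matrix is A = [[3, 0, -3, -3], [0, 0, 0, 0], [-3, 0, 3, 3], [-3, 0, 3, 3]].
Row-reducing A symmetrically gives the diagonal entries 3, 0, 0, 0.
Counting signs: 1 positive, 3 zero.
Hence Q is positive semidefinite.

positive semidefinite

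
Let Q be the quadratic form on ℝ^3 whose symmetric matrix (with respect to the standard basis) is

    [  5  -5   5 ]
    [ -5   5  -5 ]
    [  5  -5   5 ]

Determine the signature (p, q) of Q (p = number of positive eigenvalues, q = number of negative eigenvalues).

Congruent diagonalization of A (simultaneous row and column reduction) yields pivots 5, 0, 0.
That gives 1 positive, 2 zero pivots.

(1, 0)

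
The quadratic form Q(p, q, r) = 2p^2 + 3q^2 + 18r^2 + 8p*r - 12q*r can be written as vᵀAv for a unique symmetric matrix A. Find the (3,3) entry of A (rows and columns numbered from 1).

The coefficient of r^2 in Q is 18, and that is exactly A[3,3].

18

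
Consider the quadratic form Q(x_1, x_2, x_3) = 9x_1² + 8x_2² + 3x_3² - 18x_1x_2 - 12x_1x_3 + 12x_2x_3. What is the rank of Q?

The associated matrix is A = [[9, -9, -6], [-9, 8, 6], [-6, 6, 3]].
Applying the same elementary operations to the rows and columns of A produces a congruent diagonal matrix with entries 9, -1, -1.
That gives 1 positive, 2 negative pivots.
The rank is the number of nonzero pivots: 3.

3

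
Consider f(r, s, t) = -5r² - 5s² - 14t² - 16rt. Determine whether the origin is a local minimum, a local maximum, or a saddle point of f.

The Hessian at the origin is H = [[-10, 0, -16], [0, -10, 0], [-16, 0, -28]].
Symmetric row and column elimination reduces H to a congruent diagonal form with pivots -10, -10, -12/5.
So there are 3 negative pivots.
H is negative definite, so the origin is a strict local maximum.

local maximum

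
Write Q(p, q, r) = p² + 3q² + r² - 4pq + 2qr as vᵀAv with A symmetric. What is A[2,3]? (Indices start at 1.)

The coefficient of q·r in Q is 2. For a symmetric A this equals A[2,3] + A[3,2] = 2·A[2,3].
So A[2,3] = 2/2 = 1.

1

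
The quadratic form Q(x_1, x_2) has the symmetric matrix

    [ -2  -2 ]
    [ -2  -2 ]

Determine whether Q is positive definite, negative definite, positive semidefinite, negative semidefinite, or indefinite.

negative semidefinite

For the 2×2 matrix [[-2, -2], [-2, -2]]: det = -2·-2 − (-2)² = 0, trace = -4.
det = 0 so one eigenvalue is zero; the form is semidefinite with the sign of the trace.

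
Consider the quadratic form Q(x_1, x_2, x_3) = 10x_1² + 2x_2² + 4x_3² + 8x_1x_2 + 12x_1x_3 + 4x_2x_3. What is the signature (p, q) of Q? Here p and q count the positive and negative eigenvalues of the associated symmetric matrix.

Write A = [[10, 4, 6], [4, 2, 2], [6, 2, 4]].
Symmetric row and column elimination reduces A to a congruent diagonal form with pivots 10, 2/5, 0.
Counting signs: 2 positive, 1 zero.

(2, 0)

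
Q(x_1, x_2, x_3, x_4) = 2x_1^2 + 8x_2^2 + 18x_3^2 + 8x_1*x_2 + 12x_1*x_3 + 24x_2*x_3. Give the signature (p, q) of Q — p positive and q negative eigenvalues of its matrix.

The symmetric matrix is A = [[2, 4, 6, 0], [4, 8, 12, 0], [6, 12, 18, 0], [0, 0, 0, 0]].
Applying the same elementary operations to the rows and columns of A produces a congruent diagonal matrix with entries 2, 0, 0, 0.
That gives 1 positive, 3 zero pivots.

(1, 0)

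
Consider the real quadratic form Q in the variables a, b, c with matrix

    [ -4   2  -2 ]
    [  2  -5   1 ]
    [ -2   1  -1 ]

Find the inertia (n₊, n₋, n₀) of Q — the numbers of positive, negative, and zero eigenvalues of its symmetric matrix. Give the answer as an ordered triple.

Applying the same elementary operations to the rows and columns of A produces a congruent diagonal matrix with entries -4, -4, 0.
That gives 2 negative, 1 zero pivots.

(0, 2, 1)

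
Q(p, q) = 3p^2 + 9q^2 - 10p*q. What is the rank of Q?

2

The symmetric matrix is A = [[3, -5], [-5, 9]].
Row-reducing A symmetrically gives the diagonal entries 3, 2/3.
Counting signs: 2 positive.
The rank is the number of nonzero pivots: 2.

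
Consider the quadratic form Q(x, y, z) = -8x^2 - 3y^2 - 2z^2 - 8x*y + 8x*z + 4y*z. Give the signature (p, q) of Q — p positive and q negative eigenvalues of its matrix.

(0, 2)

The associated matrix is A = [[-8, -4, 4], [-4, -3, 2], [4, 2, -2]].
Applying the same elementary operations to the rows and columns of A produces a congruent diagonal matrix with entries -8, -1, 0.
Counting signs: 2 negative, 1 zero.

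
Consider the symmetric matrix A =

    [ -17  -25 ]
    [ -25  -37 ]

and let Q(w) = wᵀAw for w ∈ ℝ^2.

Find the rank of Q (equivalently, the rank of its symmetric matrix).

2

Row-reducing A symmetrically gives the diagonal entries -17, -4/17.
Counting signs: 2 negative.
The rank is the number of nonzero pivots: 2.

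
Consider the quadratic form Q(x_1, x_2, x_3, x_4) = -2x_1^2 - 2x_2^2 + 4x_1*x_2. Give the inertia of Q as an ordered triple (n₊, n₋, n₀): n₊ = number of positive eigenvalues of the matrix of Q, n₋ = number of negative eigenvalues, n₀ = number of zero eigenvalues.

(0, 1, 3)

Write A = [[-2, 2, 0, 0], [2, -2, 0, 0], [0, 0, 0, 0], [0, 0, 0, 0]].
Applying the same elementary operations to the rows and columns of A produces a congruent diagonal matrix with entries -2, 0, 0, 0.
Counting signs: 1 negative, 3 zero.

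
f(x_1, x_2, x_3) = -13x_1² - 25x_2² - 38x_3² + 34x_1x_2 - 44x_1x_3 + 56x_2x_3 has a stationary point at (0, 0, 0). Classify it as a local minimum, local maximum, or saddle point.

The Hessian at the origin is H = [[-26, 34, -44], [34, -50, 56], [-44, 56, -76]].
Row-reducing H symmetrically gives the diagonal entries -26, -72/13, -10/9.
Counting signs: 3 negative.
H is negative definite, so the origin is a strict local maximum.

local maximum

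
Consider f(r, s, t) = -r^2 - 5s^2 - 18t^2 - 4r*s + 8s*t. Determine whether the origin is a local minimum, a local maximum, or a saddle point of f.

The Hessian at the origin is H = [[-2, -4, 0], [-4, -10, 8], [0, 8, -36]].
An LDLᵀ factorisation of H has diagonal entries -2, -2, -4.
Counting signs: 3 negative.
H is negative definite, so the origin is a strict local maximum.

local maximum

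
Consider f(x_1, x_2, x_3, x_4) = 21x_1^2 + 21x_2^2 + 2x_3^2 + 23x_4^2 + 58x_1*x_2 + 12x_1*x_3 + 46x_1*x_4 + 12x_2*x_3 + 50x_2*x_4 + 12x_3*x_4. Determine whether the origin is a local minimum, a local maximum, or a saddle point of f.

saddle point

The Hessian at the origin is H = [[42, 58, 12, 46], [58, 42, 12, 50], [12, 12, 4, 12], [46, 50, 12, 46]].
Symmetric row and column elimination reduces H to a congruent diagonal form with pivots 42, -800/21, 28/25, 3/14.
Counting signs: 3 positive, 1 negative.
H is indefinite, so the origin is a saddle point.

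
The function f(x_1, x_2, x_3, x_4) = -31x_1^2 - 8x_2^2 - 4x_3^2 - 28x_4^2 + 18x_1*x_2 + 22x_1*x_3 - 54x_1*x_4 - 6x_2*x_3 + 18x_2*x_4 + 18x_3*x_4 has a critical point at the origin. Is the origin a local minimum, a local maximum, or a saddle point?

The Hessian at the origin is H = [[-62, 18, 22, -54], [18, -16, -6, 18], [22, -6, -8, 18], [-54, 18, 18, -56]].
Row-reducing H symmetrically gives the diagonal entries -62, -334/31, -30/167, -2.
Counting signs: 4 negative.
H is negative definite, so the origin is a strict local maximum.

local maximum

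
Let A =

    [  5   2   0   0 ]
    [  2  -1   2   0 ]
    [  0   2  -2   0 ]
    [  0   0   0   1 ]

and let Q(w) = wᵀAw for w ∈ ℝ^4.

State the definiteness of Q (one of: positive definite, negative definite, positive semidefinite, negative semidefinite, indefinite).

indefinite

Row-reducing A symmetrically gives the diagonal entries 5, -9/5, 2/9, 1.
So there are 3 positive, 1 negative pivots.
Hence Q is indefinite.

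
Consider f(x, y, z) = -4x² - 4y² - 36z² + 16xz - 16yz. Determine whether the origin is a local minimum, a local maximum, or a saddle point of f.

local maximum

The Hessian at the origin is H = [[-8, 0, 16], [0, -8, -16], [16, -16, -72]].
Symmetric row and column elimination reduces H to a congruent diagonal form with pivots -8, -8, -8.
Counting signs: 3 negative.
H is negative definite, so the origin is a strict local maximum.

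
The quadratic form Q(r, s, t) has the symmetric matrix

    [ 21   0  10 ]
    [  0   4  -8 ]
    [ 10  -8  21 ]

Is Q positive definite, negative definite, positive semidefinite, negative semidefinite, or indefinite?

Leading principal minors: Δ_1 = 21, Δ_2 = 84, Δ_3 = 20.
All leading principal minors are positive, so by Sylvester's criterion Q is positive definite.

positive definite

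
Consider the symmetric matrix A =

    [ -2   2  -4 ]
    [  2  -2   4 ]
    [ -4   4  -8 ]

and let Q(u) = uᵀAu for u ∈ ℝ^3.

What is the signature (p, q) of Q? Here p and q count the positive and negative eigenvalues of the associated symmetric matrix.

(0, 1)

Symmetric row and column elimination reduces A to a congruent diagonal form with pivots -2, 0, 0.
That gives 1 negative, 2 zero pivots.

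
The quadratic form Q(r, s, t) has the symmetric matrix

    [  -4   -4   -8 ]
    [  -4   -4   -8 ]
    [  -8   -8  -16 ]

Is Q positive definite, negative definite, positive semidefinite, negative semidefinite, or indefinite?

Symmetric row and column elimination reduces A to a congruent diagonal form with pivots -4, 0, 0.
Counting signs: 1 negative, 2 zero.
Hence Q is negative semidefinite.

negative semidefinite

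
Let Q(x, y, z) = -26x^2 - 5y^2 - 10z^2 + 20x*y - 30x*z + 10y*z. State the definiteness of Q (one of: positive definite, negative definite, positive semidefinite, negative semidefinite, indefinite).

Write A = [[-26, 10, -15], [10, -5, 5], [-15, 5, -10]].
Row-reducing A symmetrically gives the diagonal entries -26, -15/13, -5/6.
So there are 3 negative pivots.
Hence Q is negative definite.

negative definite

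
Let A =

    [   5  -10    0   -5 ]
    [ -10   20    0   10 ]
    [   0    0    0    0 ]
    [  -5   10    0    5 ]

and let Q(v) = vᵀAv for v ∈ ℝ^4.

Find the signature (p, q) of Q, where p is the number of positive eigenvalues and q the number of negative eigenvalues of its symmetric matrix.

Symmetric row and column elimination reduces A to a congruent diagonal form with pivots 5, 0, 0, 0.
That gives 1 positive, 3 zero pivots.

(1, 0)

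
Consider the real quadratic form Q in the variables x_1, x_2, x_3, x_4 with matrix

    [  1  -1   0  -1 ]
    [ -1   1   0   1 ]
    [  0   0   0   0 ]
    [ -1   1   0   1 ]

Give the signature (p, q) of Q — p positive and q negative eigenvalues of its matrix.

(1, 0)

Applying the same elementary operations to the rows and columns of A produces a congruent diagonal matrix with entries 1, 0, 0, 0.
So there are 1 positive, 3 zero pivots.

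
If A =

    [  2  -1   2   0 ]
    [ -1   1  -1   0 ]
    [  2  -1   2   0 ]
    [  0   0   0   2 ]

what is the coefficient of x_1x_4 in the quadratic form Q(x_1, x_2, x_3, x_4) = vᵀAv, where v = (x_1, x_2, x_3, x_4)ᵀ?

0

The coefficient of x_1x_4 is A[1,4] + A[4,1] = 2·0 = 0.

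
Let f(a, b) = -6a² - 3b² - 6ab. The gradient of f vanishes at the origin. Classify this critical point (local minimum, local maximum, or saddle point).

The Hessian at the origin is H = [[-12, -6], [-6, -6]].
det H = -12·-6 − (-6)² = 36 > 0 and H[1,1] = -12 < 0, so H is negative definite.
Therefore the origin is a local maximum.

local maximum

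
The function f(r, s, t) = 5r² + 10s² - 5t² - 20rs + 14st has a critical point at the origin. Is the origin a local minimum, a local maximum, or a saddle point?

The Hessian at the origin is H = [[10, -20, 0], [-20, 20, 14], [0, 14, -10]].
Congruent diagonalization of H (simultaneous row and column reduction) yields pivots 10, -20, -1/5.
That gives 1 positive, 2 negative pivots.
H is indefinite, so the origin is a saddle point.

saddle point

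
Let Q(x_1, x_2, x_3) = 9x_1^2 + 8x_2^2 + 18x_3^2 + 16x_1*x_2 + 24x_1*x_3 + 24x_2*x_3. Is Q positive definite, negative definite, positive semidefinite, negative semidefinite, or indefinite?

The symmetric matrix is A = [[9, 8, 12], [8, 8, 12], [12, 12, 18]].
Symmetric row and column elimination reduces A to a congruent diagonal form with pivots 9, 8/9, 0.
Counting signs: 2 positive, 1 zero.
Hence Q is positive semidefinite.

positive semidefinite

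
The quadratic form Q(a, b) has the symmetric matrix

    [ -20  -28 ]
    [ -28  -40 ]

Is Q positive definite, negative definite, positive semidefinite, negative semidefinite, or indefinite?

Applying the same elementary operations to the rows and columns of A produces a congruent diagonal matrix with entries -20, -4/5.
So there are 2 negative pivots.
Hence Q is negative definite.

negative definite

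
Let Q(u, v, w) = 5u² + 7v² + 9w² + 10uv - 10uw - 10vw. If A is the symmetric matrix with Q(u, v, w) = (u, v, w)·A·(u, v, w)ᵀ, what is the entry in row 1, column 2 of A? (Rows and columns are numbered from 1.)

The coefficient of u·v in Q is 10. For a symmetric A this equals A[1,2] + A[2,1] = 2·A[1,2].
So A[1,2] = 10/2 = 5.

5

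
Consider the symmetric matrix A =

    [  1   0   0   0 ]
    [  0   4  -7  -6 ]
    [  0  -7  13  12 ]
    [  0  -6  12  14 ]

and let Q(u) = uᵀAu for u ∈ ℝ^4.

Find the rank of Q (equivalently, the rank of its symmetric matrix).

Applying the same elementary operations to the rows and columns of A produces a congruent diagonal matrix with entries 1, 4, 3/4, 2.
So there are 4 positive pivots.
The rank is the number of nonzero pivots: 4.

4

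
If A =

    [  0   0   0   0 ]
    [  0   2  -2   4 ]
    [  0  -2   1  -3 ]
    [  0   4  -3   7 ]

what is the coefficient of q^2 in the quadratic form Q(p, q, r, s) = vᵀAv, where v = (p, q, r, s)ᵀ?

2

The coefficient of q^2 is the diagonal entry A[2,2] = 2.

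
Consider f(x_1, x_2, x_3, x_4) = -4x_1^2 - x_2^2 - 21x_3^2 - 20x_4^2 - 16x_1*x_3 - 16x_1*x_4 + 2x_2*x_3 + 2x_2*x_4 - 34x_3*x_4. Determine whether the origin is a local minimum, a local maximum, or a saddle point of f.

The Hessian at the origin is H = [[-8, 0, -16, -16], [0, -2, 2, 2], [-16, 2, -42, -34], [-16, 2, -34, -40]].
An LDLᵀ factorisation of H has diagonal entries -8, -2, -8, -6.
That gives 4 negative pivots.
H is negative definite, so the origin is a strict local maximum.

local maximum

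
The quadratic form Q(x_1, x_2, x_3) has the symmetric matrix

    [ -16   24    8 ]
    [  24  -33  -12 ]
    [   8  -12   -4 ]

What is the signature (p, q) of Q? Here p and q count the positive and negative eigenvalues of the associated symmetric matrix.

(1, 1)

Symmetric row and column elimination reduces A to a congruent diagonal form with pivots -16, 3, 0.
So there are 1 positive, 1 negative, 1 zero pivots.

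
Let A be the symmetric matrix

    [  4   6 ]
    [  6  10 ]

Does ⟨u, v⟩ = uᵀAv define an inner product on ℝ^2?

yes

For the 2×2 matrix [[4, 6], [6, 10]]: det = 4·10 − (6)² = 4, trace = 14.
det > 0 so both eigenvalues share the sign of the trace; trace = 14 > 0 ⇒ both positive.
⟨·,·⟩ is an inner product exactly when A is positive definite.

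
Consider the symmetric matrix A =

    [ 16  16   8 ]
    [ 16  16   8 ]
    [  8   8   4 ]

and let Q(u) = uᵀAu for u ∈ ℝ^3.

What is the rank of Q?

1

Applying the same elementary operations to the rows and columns of A produces a congruent diagonal matrix with entries 16, 0, 0.
So there are 1 positive, 2 zero pivots.
The rank is the number of nonzero pivots: 1.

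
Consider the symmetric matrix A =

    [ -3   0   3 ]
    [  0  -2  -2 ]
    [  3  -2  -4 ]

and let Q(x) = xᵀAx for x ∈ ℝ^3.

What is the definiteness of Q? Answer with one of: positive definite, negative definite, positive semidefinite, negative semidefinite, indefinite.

Applying the same elementary operations to the rows and columns of A produces a congruent diagonal matrix with entries -3, -2, 1.
So there are 1 positive, 2 negative pivots.
Hence Q is indefinite.

indefinite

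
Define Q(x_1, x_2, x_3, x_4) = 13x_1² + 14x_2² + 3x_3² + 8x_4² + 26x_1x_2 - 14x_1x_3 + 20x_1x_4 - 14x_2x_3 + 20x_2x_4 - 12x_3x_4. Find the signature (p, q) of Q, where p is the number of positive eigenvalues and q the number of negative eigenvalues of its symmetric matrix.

The symmetric matrix is A = [[13, 13, -7, 10], [13, 14, -7, 10], [-7, -7, 3, -6], [10, 10, -6, 8]].
An LDLᵀ factorisation of A has diagonal entries 13, 1, -10/13, 4/5.
So there are 3 positive, 1 negative pivots.

(3, 1)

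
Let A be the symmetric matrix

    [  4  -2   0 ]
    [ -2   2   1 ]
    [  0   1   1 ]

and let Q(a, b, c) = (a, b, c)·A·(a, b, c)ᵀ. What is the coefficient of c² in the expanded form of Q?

1

The coefficient of c² is the diagonal entry A[3,3] = 1.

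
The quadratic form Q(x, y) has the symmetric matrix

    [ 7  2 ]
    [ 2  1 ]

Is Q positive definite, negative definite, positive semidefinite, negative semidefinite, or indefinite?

positive definite

Leading principal minors: Δ_1 = 7, Δ_2 = 3.
All leading principal minors are positive, so by Sylvester's criterion Q is positive definite.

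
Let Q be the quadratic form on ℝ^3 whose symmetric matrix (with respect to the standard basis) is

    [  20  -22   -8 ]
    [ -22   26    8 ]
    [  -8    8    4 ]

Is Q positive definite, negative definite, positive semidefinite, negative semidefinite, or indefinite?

Leading principal minors: Δ_1 = 20, Δ_2 = 36, Δ_3 = 16.
All leading principal minors are positive, so by Sylvester's criterion Q is positive definite.

positive definite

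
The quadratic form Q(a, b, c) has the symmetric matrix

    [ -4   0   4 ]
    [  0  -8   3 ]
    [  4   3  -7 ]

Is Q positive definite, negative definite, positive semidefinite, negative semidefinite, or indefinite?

Congruent diagonalization of A (simultaneous row and column reduction) yields pivots -4, -8, -15/8.
That gives 3 negative pivots.
Hence Q is negative definite.

negative definite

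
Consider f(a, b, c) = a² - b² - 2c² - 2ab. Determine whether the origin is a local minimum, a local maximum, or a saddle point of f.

The Hessian at the origin is H = [[2, -2, 0], [-2, -2, 0], [0, 0, -4]].
Row-reducing H symmetrically gives the diagonal entries 2, -4, -4.
So there are 1 positive, 2 negative pivots.
H is indefinite, so the origin is a saddle point.

saddle point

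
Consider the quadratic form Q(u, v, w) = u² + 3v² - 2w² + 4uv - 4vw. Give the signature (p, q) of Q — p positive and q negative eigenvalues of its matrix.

(2, 1)

Write A = [[1, 2, 0], [2, 3, -2], [0, -2, -2]].
Congruent diagonalization of A (simultaneous row and column reduction) yields pivots 1, -1, 2.
So there are 2 positive, 1 negative pivots.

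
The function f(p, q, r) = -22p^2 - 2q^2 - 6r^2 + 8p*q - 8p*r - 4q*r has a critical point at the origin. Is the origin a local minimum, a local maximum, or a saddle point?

saddle point

The Hessian at the origin is H = [[-44, 8, -8], [8, -4, -4], [-8, -4, -12]].
Symmetric row and column elimination reduces H to a congruent diagonal form with pivots -44, -28/11, 8/7.
That gives 1 positive, 2 negative pivots.
H is indefinite, so the origin is a saddle point.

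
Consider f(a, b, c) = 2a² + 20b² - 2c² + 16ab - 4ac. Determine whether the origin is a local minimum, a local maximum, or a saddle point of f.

The Hessian at the origin is H = [[4, 16, -4], [16, 40, 0], [-4, 0, -4]].
Congruent diagonalization of H (simultaneous row and column reduction) yields pivots 4, -24, 8/3.
That gives 2 positive, 1 negative pivots.
H is indefinite, so the origin is a saddle point.

saddle point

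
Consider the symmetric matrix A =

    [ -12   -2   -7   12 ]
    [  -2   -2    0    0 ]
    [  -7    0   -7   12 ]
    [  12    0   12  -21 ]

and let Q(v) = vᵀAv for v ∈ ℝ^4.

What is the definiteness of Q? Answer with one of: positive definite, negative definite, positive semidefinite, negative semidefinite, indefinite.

negative definite

Leading principal minors: Δ_1 = -12, Δ_2 = 20, Δ_3 = -42, Δ_4 = 18.
The signs alternate starting with Δ_1 < 0, so by Sylvester's criterion Q is negative definite.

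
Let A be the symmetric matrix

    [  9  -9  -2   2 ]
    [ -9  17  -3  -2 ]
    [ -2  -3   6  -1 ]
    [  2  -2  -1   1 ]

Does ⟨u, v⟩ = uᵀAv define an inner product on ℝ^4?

yes

Leading principal minors: Δ_1 = 9, Δ_2 = 72, Δ_3 = 175, Δ_4 = 75.
All leading principal minors are positive, so by Sylvester's criterion Q is positive definite.
⟨·,·⟩ is an inner product exactly when A is positive definite.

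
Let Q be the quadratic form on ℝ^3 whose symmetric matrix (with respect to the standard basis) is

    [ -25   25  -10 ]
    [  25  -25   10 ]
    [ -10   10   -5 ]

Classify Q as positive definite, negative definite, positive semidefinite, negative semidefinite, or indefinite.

Row-reducing A symmetrically gives the diagonal entries -25, 0, -1.
That gives 2 negative, 1 zero pivots.
Hence Q is negative semidefinite.

negative semidefinite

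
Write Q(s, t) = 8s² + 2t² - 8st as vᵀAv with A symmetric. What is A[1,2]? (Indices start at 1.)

The coefficient of s·t in Q is -8. For a symmetric A this equals A[1,2] + A[2,1] = 2·A[1,2].
So A[1,2] = -8/2 = -4.

-4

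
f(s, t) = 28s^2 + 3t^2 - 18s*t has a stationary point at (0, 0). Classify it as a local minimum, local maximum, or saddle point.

The Hessian at the origin is H = [[56, -18], [-18, 6]].
det H = 56·6 − (-18)² = 12 > 0 and H[1,1] = 56 > 0, so H is positive definite.
Therefore the origin is a local minimum.

local minimum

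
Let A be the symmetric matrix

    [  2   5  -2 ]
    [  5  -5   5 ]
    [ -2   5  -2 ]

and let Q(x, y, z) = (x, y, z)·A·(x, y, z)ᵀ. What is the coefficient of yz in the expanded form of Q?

10

The coefficient of yz is A[2,3] + A[3,2] = 2·5 = 10.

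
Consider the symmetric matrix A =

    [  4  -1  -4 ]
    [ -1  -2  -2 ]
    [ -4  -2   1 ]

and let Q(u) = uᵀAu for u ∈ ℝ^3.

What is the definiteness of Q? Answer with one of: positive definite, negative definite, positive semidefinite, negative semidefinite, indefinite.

Applying the same elementary operations to the rows and columns of A produces a congruent diagonal matrix with entries 4, -9/4, 1.
So there are 2 positive, 1 negative pivots.
Hence Q is indefinite.

indefinite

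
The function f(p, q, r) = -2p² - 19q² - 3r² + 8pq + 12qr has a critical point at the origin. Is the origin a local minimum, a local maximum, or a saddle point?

The Hessian at the origin is H = [[-4, 8, 0], [8, -38, 12], [0, 12, -6]].
Congruent diagonalization of H (simultaneous row and column reduction) yields pivots -4, -22, 6/11.
That gives 1 positive, 2 negative pivots.
H is indefinite, so the origin is a saddle point.

saddle point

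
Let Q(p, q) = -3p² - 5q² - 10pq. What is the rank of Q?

The associated matrix is A = [[-3, -5], [-5, -5]].
Symmetric row and column elimination reduces A to a congruent diagonal form with pivots -3, 10/3.
Counting signs: 1 positive, 1 negative.
The rank is the number of nonzero pivots: 2.

2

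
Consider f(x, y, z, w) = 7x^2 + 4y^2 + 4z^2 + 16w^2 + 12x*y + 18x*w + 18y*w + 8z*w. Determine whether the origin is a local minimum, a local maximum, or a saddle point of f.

The Hessian at the origin is H = [[14, 12, 0, 18], [12, 8, 0, 18], [0, 0, 8, 8], [18, 18, 8, 32]].
Symmetric row and column elimination reduces H to a congruent diagonal form with pivots 14, -16/7, 8, 15/4.
So there are 3 positive, 1 negative pivots.
H is indefinite, so the origin is a saddle point.

saddle point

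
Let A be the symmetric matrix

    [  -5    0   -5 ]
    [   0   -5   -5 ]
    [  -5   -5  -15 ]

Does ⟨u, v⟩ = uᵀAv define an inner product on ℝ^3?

Leading principal minors: Δ_1 = -5, Δ_2 = 25, Δ_3 = -125.
The signs alternate starting with Δ_1 < 0, so by Sylvester's criterion Q is negative definite.
⟨·,·⟩ is an inner product exactly when A is positive definite.

no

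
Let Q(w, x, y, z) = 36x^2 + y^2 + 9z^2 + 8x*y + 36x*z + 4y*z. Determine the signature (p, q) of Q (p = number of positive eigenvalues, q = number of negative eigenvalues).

(2, 0)

The symmetric matrix is A = [[0, 0, 0, 0], [0, 36, 4, 18], [0, 4, 1, 2], [0, 18, 2, 9]].
Symmetric row and column elimination reduces A to a congruent diagonal form with pivots 0, 36, 5/9, 0.
Counting signs: 2 positive, 2 zero.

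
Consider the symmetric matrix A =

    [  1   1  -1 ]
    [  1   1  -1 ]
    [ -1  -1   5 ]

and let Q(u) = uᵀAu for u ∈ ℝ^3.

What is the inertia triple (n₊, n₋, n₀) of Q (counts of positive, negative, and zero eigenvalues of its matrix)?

Row-reducing A symmetrically gives the diagonal entries 1, 0, 4.
So there are 2 positive, 1 zero pivots.

(2, 0, 1)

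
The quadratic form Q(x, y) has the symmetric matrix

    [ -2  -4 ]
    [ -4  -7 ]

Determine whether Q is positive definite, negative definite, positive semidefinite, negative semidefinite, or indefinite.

Congruent diagonalization of A (simultaneous row and column reduction) yields pivots -2, 1.
So there are 1 positive, 1 negative pivots.
Hence Q is indefinite.

indefinite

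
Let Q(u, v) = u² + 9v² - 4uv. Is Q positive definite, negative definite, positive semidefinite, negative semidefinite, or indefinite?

positive definite

Write A = [[1, -2], [-2, 9]].
Applying the same elementary operations to the rows and columns of A produces a congruent diagonal matrix with entries 1, 5.
Counting signs: 2 positive.
Hence Q is positive definite.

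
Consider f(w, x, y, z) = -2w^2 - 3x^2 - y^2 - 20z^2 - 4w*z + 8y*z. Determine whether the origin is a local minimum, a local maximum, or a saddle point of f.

local maximum

The Hessian at the origin is H = [[-4, 0, 0, -4], [0, -6, 0, 0], [0, 0, -2, 8], [-4, 0, 8, -40]].
Congruent diagonalization of H (simultaneous row and column reduction) yields pivots -4, -6, -2, -4.
That gives 4 negative pivots.
H is negative definite, so the origin is a strict local maximum.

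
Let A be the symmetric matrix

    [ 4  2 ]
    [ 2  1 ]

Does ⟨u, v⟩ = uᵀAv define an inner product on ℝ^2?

For the 2×2 matrix [[4, 2], [2, 1]]: det = 4·1 − (2)² = 0, trace = 5.
det = 0 so one eigenvalue is zero; the form is semidefinite with the sign of the trace.
⟨·,·⟩ is an inner product exactly when A is positive definite.

no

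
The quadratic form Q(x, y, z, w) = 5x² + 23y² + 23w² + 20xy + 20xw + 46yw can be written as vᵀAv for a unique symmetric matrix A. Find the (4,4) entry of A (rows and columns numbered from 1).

The coefficient of w² in Q is 23, and that is exactly A[4,4].

23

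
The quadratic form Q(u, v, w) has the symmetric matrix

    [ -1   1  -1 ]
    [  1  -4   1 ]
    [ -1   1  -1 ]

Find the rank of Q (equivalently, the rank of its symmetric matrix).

Congruent diagonalization of A (simultaneous row and column reduction) yields pivots -1, -3, 0.
So there are 2 negative, 1 zero pivots.
The rank is the number of nonzero pivots: 2.

2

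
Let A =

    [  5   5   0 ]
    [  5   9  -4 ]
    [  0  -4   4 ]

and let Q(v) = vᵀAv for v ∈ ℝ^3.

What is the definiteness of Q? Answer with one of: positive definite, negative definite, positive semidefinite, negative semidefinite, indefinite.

positive semidefinite

Row-reducing A symmetrically gives the diagonal entries 5, 4, 0.
That gives 2 positive, 1 zero pivots.
Hence Q is positive semidefinite.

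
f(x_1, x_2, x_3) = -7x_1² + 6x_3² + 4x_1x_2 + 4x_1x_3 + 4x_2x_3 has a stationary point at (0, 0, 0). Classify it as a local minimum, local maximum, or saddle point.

saddle point

The Hessian at the origin is H = [[-14, 4, 4], [4, 0, 4], [4, 4, 12]].
Symmetric row and column elimination reduces H to a congruent diagonal form with pivots -14, 8/7, -10.
So there are 1 positive, 2 negative pivots.
H is indefinite, so the origin is a saddle point.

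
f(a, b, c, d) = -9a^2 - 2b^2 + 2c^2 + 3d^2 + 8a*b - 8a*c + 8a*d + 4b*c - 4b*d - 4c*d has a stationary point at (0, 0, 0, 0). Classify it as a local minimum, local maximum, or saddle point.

saddle point

The Hessian at the origin is H = [[-18, 8, -8, 8], [8, -4, 4, -4], [-8, 4, 4, -4], [8, -4, -4, 6]].
Applying the same elementary operations to the rows and columns of H produces a congruent diagonal matrix with entries -18, -4/9, 8, 2.
Counting signs: 2 positive, 2 negative.
H is indefinite, so the origin is a saddle point.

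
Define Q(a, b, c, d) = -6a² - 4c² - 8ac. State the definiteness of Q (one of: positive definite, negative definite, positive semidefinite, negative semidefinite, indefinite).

negative semidefinite

Write A = [[-6, 0, -4, 0], [0, 0, 0, 0], [-4, 0, -4, 0], [0, 0, 0, 0]].
Congruent diagonalization of A (simultaneous row and column reduction) yields pivots -6, 0, -4/3, 0.
That gives 2 negative, 2 zero pivots.
Hence Q is negative semidefinite.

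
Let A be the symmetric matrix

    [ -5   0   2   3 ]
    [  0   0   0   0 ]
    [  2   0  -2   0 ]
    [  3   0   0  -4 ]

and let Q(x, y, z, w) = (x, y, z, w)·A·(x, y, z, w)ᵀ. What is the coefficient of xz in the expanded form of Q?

The coefficient of xz is A[1,3] + A[3,1] = 2·2 = 4.

4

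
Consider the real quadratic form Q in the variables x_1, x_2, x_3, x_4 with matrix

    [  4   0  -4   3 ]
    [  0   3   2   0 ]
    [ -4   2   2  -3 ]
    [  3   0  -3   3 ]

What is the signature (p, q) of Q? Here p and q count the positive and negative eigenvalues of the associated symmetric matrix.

(3, 1)

An LDLᵀ factorisation of A has diagonal entries 4, 3, -10/3, 3/4.
That gives 3 positive, 1 negative pivots.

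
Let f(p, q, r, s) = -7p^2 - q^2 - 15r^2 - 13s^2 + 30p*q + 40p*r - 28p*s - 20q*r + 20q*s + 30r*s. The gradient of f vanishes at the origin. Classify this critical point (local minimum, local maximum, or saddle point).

saddle point

The Hessian at the origin is H = [[-14, 30, 40, -28], [30, -2, -20, 20], [40, -20, -30, 30], [-28, 20, 30, -26]].
Row-reducing H symmetrically gives the diagonal entries -14, 436/7, 1630/109, 40/163.
That gives 3 positive, 1 negative pivots.
H is indefinite, so the origin is a saddle point.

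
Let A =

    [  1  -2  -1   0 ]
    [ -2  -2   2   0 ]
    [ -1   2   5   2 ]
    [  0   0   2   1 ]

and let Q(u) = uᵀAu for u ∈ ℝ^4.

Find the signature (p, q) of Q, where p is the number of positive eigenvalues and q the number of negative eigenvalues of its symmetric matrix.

Applying the same elementary operations to the rows and columns of A produces a congruent diagonal matrix with entries 1, -6, 4, 0.
So there are 2 positive, 1 negative, 1 zero pivots.

(2, 1)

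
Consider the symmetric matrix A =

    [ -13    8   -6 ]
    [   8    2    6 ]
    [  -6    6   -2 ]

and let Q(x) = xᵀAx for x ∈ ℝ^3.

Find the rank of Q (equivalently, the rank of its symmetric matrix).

2

Applying the same elementary operations to the rows and columns of A produces a congruent diagonal matrix with entries -13, 90/13, 0.
That gives 1 positive, 1 negative, 1 zero pivots.
The rank is the number of nonzero pivots: 2.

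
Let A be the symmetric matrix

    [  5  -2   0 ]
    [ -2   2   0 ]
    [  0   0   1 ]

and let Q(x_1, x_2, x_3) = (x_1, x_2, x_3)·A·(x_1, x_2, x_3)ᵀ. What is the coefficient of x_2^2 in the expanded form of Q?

The coefficient of x_2^2 is the diagonal entry A[2,2] = 2.

2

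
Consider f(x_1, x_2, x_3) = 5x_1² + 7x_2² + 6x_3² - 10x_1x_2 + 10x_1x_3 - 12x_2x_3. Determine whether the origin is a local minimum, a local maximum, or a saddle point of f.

The Hessian at the origin is H = [[10, -10, 10], [-10, 14, -12], [10, -12, 12]].
Row-reducing H symmetrically gives the diagonal entries 10, 4, 1.
So there are 3 positive pivots.
H is positive definite, so the origin is a strict local minimum.

local minimum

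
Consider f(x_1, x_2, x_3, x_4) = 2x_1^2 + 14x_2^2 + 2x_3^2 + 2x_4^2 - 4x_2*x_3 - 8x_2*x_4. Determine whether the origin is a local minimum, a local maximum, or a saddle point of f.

local minimum

The Hessian at the origin is H = [[4, 0, 0, 0], [0, 28, -4, -8], [0, -4, 4, 0], [0, -8, 0, 4]].
Congruent diagonalization of H (simultaneous row and column reduction) yields pivots 4, 28, 24/7, 4/3.
So there are 4 positive pivots.
H is positive definite, so the origin is a strict local minimum.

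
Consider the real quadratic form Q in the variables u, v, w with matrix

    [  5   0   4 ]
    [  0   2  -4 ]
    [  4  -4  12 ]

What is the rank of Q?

Row-reducing A symmetrically gives the diagonal entries 5, 2, 4/5.
That gives 3 positive pivots.
The rank is the number of nonzero pivots: 3.

3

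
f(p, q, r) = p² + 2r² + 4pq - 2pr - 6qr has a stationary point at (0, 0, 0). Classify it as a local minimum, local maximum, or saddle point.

The Hessian at the origin is H = [[2, 4, -2], [4, 0, -6], [-2, -6, 4]].
Applying the same elementary operations to the rows and columns of H produces a congruent diagonal matrix with entries 2, -8, 5/2.
So there are 2 positive, 1 negative pivots.
H is indefinite, so the origin is a saddle point.

saddle point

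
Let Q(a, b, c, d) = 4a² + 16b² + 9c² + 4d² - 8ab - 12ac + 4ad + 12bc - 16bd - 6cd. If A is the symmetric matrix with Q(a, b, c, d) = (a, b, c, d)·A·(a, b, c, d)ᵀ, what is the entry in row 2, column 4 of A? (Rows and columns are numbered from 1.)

-8

The coefficient of b·d in Q is -16. For a symmetric A this equals A[2,4] + A[4,2] = 2·A[2,4].
So A[2,4] = -16/2 = -8.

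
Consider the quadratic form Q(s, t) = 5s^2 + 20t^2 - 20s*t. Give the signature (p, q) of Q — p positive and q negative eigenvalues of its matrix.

(1, 0)

The symmetric matrix is A = [[5, -10], [-10, 20]].
Row-reducing A symmetrically gives the diagonal entries 5, 0.
Counting signs: 1 positive, 1 zero.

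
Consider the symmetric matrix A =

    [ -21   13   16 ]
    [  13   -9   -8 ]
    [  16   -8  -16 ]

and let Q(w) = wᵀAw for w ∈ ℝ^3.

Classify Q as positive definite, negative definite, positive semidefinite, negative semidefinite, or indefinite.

negative semidefinite

Congruent diagonalization of A (simultaneous row and column reduction) yields pivots -21, -20/21, 0.
That gives 2 negative, 1 zero pivots.
Hence Q is negative semidefinite.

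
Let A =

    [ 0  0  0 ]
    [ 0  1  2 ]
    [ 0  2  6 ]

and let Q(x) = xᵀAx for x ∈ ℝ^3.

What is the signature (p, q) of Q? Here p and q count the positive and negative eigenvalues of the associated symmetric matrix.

(2, 0)

Congruent diagonalization of A (simultaneous row and column reduction) yields pivots 0, 1, 2.
Counting signs: 2 positive, 1 zero.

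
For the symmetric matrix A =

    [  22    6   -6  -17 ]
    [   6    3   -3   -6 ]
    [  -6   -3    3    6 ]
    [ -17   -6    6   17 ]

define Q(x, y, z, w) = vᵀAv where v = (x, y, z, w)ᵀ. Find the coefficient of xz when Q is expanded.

The coefficient of xz is A[1,3] + A[3,1] = 2·(-6) = -12.

-12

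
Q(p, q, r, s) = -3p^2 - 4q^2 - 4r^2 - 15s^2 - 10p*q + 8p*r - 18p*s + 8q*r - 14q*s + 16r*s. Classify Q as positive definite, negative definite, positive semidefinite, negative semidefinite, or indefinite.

The symmetric matrix is A = [[-3, -5, 4, -9], [-5, -4, 4, -7], [4, 4, -4, 8], [-9, -7, 8, -15]].
Symmetric row and column elimination reduces A to a congruent diagonal form with pivots -3, 13/3, -4/13, 0.
So there are 1 positive, 2 negative, 1 zero pivots.
Hence Q is indefinite.

indefinite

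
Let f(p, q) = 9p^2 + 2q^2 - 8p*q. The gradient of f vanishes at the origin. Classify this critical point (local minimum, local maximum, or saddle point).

The Hessian at the origin is H = [[18, -8], [-8, 4]].
det H = 18·4 − (-8)² = 8 > 0 and H[1,1] = 18 > 0, so H is positive definite.
Therefore the origin is a local minimum.

local minimum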